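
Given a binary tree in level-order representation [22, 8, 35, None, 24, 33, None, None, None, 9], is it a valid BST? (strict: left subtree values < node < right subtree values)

Level-order array: [22, 8, 35, None, 24, 33, None, None, None, 9]
Validate using subtree bounds (lo, hi): at each node, require lo < value < hi,
then recurse left with hi=value and right with lo=value.
Preorder trace (stopping at first violation):
  at node 22 with bounds (-inf, +inf): OK
  at node 8 with bounds (-inf, 22): OK
  at node 24 with bounds (8, 22): VIOLATION
Node 24 violates its bound: not (8 < 24 < 22).
Result: Not a valid BST


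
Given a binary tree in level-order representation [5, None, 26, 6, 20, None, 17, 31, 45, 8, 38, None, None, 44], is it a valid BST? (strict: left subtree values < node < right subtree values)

Level-order array: [5, None, 26, 6, 20, None, 17, 31, 45, 8, 38, None, None, 44]
Validate using subtree bounds (lo, hi): at each node, require lo < value < hi,
then recurse left with hi=value and right with lo=value.
Preorder trace (stopping at first violation):
  at node 5 with bounds (-inf, +inf): OK
  at node 26 with bounds (5, +inf): OK
  at node 6 with bounds (5, 26): OK
  at node 17 with bounds (6, 26): OK
  at node 8 with bounds (6, 17): OK
  at node 38 with bounds (17, 26): VIOLATION
Node 38 violates its bound: not (17 < 38 < 26).
Result: Not a valid BST


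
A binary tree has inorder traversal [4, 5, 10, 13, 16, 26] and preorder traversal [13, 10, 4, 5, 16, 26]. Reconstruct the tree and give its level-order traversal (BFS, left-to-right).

Inorder:  [4, 5, 10, 13, 16, 26]
Preorder: [13, 10, 4, 5, 16, 26]
Algorithm: preorder visits root first, so consume preorder in order;
for each root, split the current inorder slice at that value into
left-subtree inorder and right-subtree inorder, then recurse.
Recursive splits:
  root=13; inorder splits into left=[4, 5, 10], right=[16, 26]
  root=10; inorder splits into left=[4, 5], right=[]
  root=4; inorder splits into left=[], right=[5]
  root=5; inorder splits into left=[], right=[]
  root=16; inorder splits into left=[], right=[26]
  root=26; inorder splits into left=[], right=[]
Reconstructed level-order: [13, 10, 16, 4, 26, 5]


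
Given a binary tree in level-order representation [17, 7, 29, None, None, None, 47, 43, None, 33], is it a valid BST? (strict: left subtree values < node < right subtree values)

Level-order array: [17, 7, 29, None, None, None, 47, 43, None, 33]
Validate using subtree bounds (lo, hi): at each node, require lo < value < hi,
then recurse left with hi=value and right with lo=value.
Preorder trace (stopping at first violation):
  at node 17 with bounds (-inf, +inf): OK
  at node 7 with bounds (-inf, 17): OK
  at node 29 with bounds (17, +inf): OK
  at node 47 with bounds (29, +inf): OK
  at node 43 with bounds (29, 47): OK
  at node 33 with bounds (29, 43): OK
No violation found at any node.
Result: Valid BST


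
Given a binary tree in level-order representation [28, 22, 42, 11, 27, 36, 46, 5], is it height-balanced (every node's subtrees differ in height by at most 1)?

Tree (level-order array): [28, 22, 42, 11, 27, 36, 46, 5]
Definition: a tree is height-balanced if, at every node, |h(left) - h(right)| <= 1 (empty subtree has height -1).
Bottom-up per-node check:
  node 5: h_left=-1, h_right=-1, diff=0 [OK], height=0
  node 11: h_left=0, h_right=-1, diff=1 [OK], height=1
  node 27: h_left=-1, h_right=-1, diff=0 [OK], height=0
  node 22: h_left=1, h_right=0, diff=1 [OK], height=2
  node 36: h_left=-1, h_right=-1, diff=0 [OK], height=0
  node 46: h_left=-1, h_right=-1, diff=0 [OK], height=0
  node 42: h_left=0, h_right=0, diff=0 [OK], height=1
  node 28: h_left=2, h_right=1, diff=1 [OK], height=3
All nodes satisfy the balance condition.
Result: Balanced


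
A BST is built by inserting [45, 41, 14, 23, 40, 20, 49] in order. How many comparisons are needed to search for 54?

Search path for 54: 45 -> 49
Found: False
Comparisons: 2


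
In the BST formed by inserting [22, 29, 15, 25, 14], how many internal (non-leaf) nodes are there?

Tree built from: [22, 29, 15, 25, 14]
Tree (level-order array): [22, 15, 29, 14, None, 25]
Rule: An internal node has at least one child.
Per-node child counts:
  node 22: 2 child(ren)
  node 15: 1 child(ren)
  node 14: 0 child(ren)
  node 29: 1 child(ren)
  node 25: 0 child(ren)
Matching nodes: [22, 15, 29]
Count of internal (non-leaf) nodes: 3


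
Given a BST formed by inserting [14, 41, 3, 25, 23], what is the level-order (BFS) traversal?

Tree insertion order: [14, 41, 3, 25, 23]
Tree (level-order array): [14, 3, 41, None, None, 25, None, 23]
BFS from the root, enqueuing left then right child of each popped node:
  queue [14] -> pop 14, enqueue [3, 41], visited so far: [14]
  queue [3, 41] -> pop 3, enqueue [none], visited so far: [14, 3]
  queue [41] -> pop 41, enqueue [25], visited so far: [14, 3, 41]
  queue [25] -> pop 25, enqueue [23], visited so far: [14, 3, 41, 25]
  queue [23] -> pop 23, enqueue [none], visited so far: [14, 3, 41, 25, 23]
Result: [14, 3, 41, 25, 23]


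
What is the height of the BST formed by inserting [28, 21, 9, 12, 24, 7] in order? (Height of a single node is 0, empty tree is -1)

Insertion order: [28, 21, 9, 12, 24, 7]
Tree (level-order array): [28, 21, None, 9, 24, 7, 12]
Compute height bottom-up (empty subtree = -1):
  height(7) = 1 + max(-1, -1) = 0
  height(12) = 1 + max(-1, -1) = 0
  height(9) = 1 + max(0, 0) = 1
  height(24) = 1 + max(-1, -1) = 0
  height(21) = 1 + max(1, 0) = 2
  height(28) = 1 + max(2, -1) = 3
Height = 3


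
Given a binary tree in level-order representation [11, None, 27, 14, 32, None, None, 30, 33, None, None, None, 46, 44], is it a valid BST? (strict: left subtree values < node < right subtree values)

Level-order array: [11, None, 27, 14, 32, None, None, 30, 33, None, None, None, 46, 44]
Validate using subtree bounds (lo, hi): at each node, require lo < value < hi,
then recurse left with hi=value and right with lo=value.
Preorder trace (stopping at first violation):
  at node 11 with bounds (-inf, +inf): OK
  at node 27 with bounds (11, +inf): OK
  at node 14 with bounds (11, 27): OK
  at node 32 with bounds (27, +inf): OK
  at node 30 with bounds (27, 32): OK
  at node 33 with bounds (32, +inf): OK
  at node 46 with bounds (33, +inf): OK
  at node 44 with bounds (33, 46): OK
No violation found at any node.
Result: Valid BST


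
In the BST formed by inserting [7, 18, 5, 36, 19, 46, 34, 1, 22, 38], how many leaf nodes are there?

Tree built from: [7, 18, 5, 36, 19, 46, 34, 1, 22, 38]
Tree (level-order array): [7, 5, 18, 1, None, None, 36, None, None, 19, 46, None, 34, 38, None, 22]
Rule: A leaf has 0 children.
Per-node child counts:
  node 7: 2 child(ren)
  node 5: 1 child(ren)
  node 1: 0 child(ren)
  node 18: 1 child(ren)
  node 36: 2 child(ren)
  node 19: 1 child(ren)
  node 34: 1 child(ren)
  node 22: 0 child(ren)
  node 46: 1 child(ren)
  node 38: 0 child(ren)
Matching nodes: [1, 22, 38]
Count of leaf nodes: 3


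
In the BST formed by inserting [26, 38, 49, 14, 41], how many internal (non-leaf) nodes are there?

Tree built from: [26, 38, 49, 14, 41]
Tree (level-order array): [26, 14, 38, None, None, None, 49, 41]
Rule: An internal node has at least one child.
Per-node child counts:
  node 26: 2 child(ren)
  node 14: 0 child(ren)
  node 38: 1 child(ren)
  node 49: 1 child(ren)
  node 41: 0 child(ren)
Matching nodes: [26, 38, 49]
Count of internal (non-leaf) nodes: 3


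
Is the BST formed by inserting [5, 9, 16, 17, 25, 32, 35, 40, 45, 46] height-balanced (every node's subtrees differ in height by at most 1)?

Tree (level-order array): [5, None, 9, None, 16, None, 17, None, 25, None, 32, None, 35, None, 40, None, 45, None, 46]
Definition: a tree is height-balanced if, at every node, |h(left) - h(right)| <= 1 (empty subtree has height -1).
Bottom-up per-node check:
  node 46: h_left=-1, h_right=-1, diff=0 [OK], height=0
  node 45: h_left=-1, h_right=0, diff=1 [OK], height=1
  node 40: h_left=-1, h_right=1, diff=2 [FAIL (|-1-1|=2 > 1)], height=2
  node 35: h_left=-1, h_right=2, diff=3 [FAIL (|-1-2|=3 > 1)], height=3
  node 32: h_left=-1, h_right=3, diff=4 [FAIL (|-1-3|=4 > 1)], height=4
  node 25: h_left=-1, h_right=4, diff=5 [FAIL (|-1-4|=5 > 1)], height=5
  node 17: h_left=-1, h_right=5, diff=6 [FAIL (|-1-5|=6 > 1)], height=6
  node 16: h_left=-1, h_right=6, diff=7 [FAIL (|-1-6|=7 > 1)], height=7
  node 9: h_left=-1, h_right=7, diff=8 [FAIL (|-1-7|=8 > 1)], height=8
  node 5: h_left=-1, h_right=8, diff=9 [FAIL (|-1-8|=9 > 1)], height=9
Node 40 violates the condition: |-1 - 1| = 2 > 1.
Result: Not balanced


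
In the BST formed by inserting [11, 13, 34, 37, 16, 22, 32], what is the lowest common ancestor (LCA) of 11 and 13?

Tree insertion order: [11, 13, 34, 37, 16, 22, 32]
Tree (level-order array): [11, None, 13, None, 34, 16, 37, None, 22, None, None, None, 32]
In a BST, the LCA of p=11, q=13 is the first node v on the
root-to-leaf path with p <= v <= q (go left if both < v, right if both > v).
Walk from root:
  at 11: 11 <= 11 <= 13, this is the LCA
LCA = 11


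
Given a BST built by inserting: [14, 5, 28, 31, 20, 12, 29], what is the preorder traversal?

Tree insertion order: [14, 5, 28, 31, 20, 12, 29]
Tree (level-order array): [14, 5, 28, None, 12, 20, 31, None, None, None, None, 29]
Preorder traversal: [14, 5, 12, 28, 20, 31, 29]


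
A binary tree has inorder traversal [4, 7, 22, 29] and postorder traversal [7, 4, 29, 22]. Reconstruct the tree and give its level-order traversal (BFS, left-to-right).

Inorder:   [4, 7, 22, 29]
Postorder: [7, 4, 29, 22]
Algorithm: postorder visits root last, so walk postorder right-to-left;
each value is the root of the current inorder slice — split it at that
value, recurse on the right subtree first, then the left.
Recursive splits:
  root=22; inorder splits into left=[4, 7], right=[29]
  root=29; inorder splits into left=[], right=[]
  root=4; inorder splits into left=[], right=[7]
  root=7; inorder splits into left=[], right=[]
Reconstructed level-order: [22, 4, 29, 7]


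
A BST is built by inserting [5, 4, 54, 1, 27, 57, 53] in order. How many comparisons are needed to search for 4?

Search path for 4: 5 -> 4
Found: True
Comparisons: 2


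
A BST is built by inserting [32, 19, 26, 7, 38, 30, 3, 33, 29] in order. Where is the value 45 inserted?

Starting tree (level order): [32, 19, 38, 7, 26, 33, None, 3, None, None, 30, None, None, None, None, 29]
Insertion path: 32 -> 38
Result: insert 45 as right child of 38
Final tree (level order): [32, 19, 38, 7, 26, 33, 45, 3, None, None, 30, None, None, None, None, None, None, 29]


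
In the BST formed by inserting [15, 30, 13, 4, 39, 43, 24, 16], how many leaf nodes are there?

Tree built from: [15, 30, 13, 4, 39, 43, 24, 16]
Tree (level-order array): [15, 13, 30, 4, None, 24, 39, None, None, 16, None, None, 43]
Rule: A leaf has 0 children.
Per-node child counts:
  node 15: 2 child(ren)
  node 13: 1 child(ren)
  node 4: 0 child(ren)
  node 30: 2 child(ren)
  node 24: 1 child(ren)
  node 16: 0 child(ren)
  node 39: 1 child(ren)
  node 43: 0 child(ren)
Matching nodes: [4, 16, 43]
Count of leaf nodes: 3


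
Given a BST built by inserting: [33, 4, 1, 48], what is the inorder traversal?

Tree insertion order: [33, 4, 1, 48]
Tree (level-order array): [33, 4, 48, 1]
Inorder traversal: [1, 4, 33, 48]


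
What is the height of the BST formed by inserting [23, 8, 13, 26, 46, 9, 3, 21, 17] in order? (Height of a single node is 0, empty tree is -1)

Insertion order: [23, 8, 13, 26, 46, 9, 3, 21, 17]
Tree (level-order array): [23, 8, 26, 3, 13, None, 46, None, None, 9, 21, None, None, None, None, 17]
Compute height bottom-up (empty subtree = -1):
  height(3) = 1 + max(-1, -1) = 0
  height(9) = 1 + max(-1, -1) = 0
  height(17) = 1 + max(-1, -1) = 0
  height(21) = 1 + max(0, -1) = 1
  height(13) = 1 + max(0, 1) = 2
  height(8) = 1 + max(0, 2) = 3
  height(46) = 1 + max(-1, -1) = 0
  height(26) = 1 + max(-1, 0) = 1
  height(23) = 1 + max(3, 1) = 4
Height = 4


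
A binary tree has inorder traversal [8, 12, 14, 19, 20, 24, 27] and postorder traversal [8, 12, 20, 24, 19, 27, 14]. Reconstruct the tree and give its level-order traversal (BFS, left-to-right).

Inorder:   [8, 12, 14, 19, 20, 24, 27]
Postorder: [8, 12, 20, 24, 19, 27, 14]
Algorithm: postorder visits root last, so walk postorder right-to-left;
each value is the root of the current inorder slice — split it at that
value, recurse on the right subtree first, then the left.
Recursive splits:
  root=14; inorder splits into left=[8, 12], right=[19, 20, 24, 27]
  root=27; inorder splits into left=[19, 20, 24], right=[]
  root=19; inorder splits into left=[], right=[20, 24]
  root=24; inorder splits into left=[20], right=[]
  root=20; inorder splits into left=[], right=[]
  root=12; inorder splits into left=[8], right=[]
  root=8; inorder splits into left=[], right=[]
Reconstructed level-order: [14, 12, 27, 8, 19, 24, 20]


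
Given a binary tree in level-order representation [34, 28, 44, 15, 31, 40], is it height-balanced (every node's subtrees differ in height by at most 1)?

Tree (level-order array): [34, 28, 44, 15, 31, 40]
Definition: a tree is height-balanced if, at every node, |h(left) - h(right)| <= 1 (empty subtree has height -1).
Bottom-up per-node check:
  node 15: h_left=-1, h_right=-1, diff=0 [OK], height=0
  node 31: h_left=-1, h_right=-1, diff=0 [OK], height=0
  node 28: h_left=0, h_right=0, diff=0 [OK], height=1
  node 40: h_left=-1, h_right=-1, diff=0 [OK], height=0
  node 44: h_left=0, h_right=-1, diff=1 [OK], height=1
  node 34: h_left=1, h_right=1, diff=0 [OK], height=2
All nodes satisfy the balance condition.
Result: Balanced


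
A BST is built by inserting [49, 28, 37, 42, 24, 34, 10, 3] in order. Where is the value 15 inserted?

Starting tree (level order): [49, 28, None, 24, 37, 10, None, 34, 42, 3]
Insertion path: 49 -> 28 -> 24 -> 10
Result: insert 15 as right child of 10
Final tree (level order): [49, 28, None, 24, 37, 10, None, 34, 42, 3, 15]


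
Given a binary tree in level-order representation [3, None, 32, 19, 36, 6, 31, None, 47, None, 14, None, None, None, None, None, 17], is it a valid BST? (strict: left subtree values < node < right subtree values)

Level-order array: [3, None, 32, 19, 36, 6, 31, None, 47, None, 14, None, None, None, None, None, 17]
Validate using subtree bounds (lo, hi): at each node, require lo < value < hi,
then recurse left with hi=value and right with lo=value.
Preorder trace (stopping at first violation):
  at node 3 with bounds (-inf, +inf): OK
  at node 32 with bounds (3, +inf): OK
  at node 19 with bounds (3, 32): OK
  at node 6 with bounds (3, 19): OK
  at node 14 with bounds (6, 19): OK
  at node 17 with bounds (14, 19): OK
  at node 31 with bounds (19, 32): OK
  at node 36 with bounds (32, +inf): OK
  at node 47 with bounds (36, +inf): OK
No violation found at any node.
Result: Valid BST


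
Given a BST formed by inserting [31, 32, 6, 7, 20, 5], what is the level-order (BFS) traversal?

Tree insertion order: [31, 32, 6, 7, 20, 5]
Tree (level-order array): [31, 6, 32, 5, 7, None, None, None, None, None, 20]
BFS from the root, enqueuing left then right child of each popped node:
  queue [31] -> pop 31, enqueue [6, 32], visited so far: [31]
  queue [6, 32] -> pop 6, enqueue [5, 7], visited so far: [31, 6]
  queue [32, 5, 7] -> pop 32, enqueue [none], visited so far: [31, 6, 32]
  queue [5, 7] -> pop 5, enqueue [none], visited so far: [31, 6, 32, 5]
  queue [7] -> pop 7, enqueue [20], visited so far: [31, 6, 32, 5, 7]
  queue [20] -> pop 20, enqueue [none], visited so far: [31, 6, 32, 5, 7, 20]
Result: [31, 6, 32, 5, 7, 20]


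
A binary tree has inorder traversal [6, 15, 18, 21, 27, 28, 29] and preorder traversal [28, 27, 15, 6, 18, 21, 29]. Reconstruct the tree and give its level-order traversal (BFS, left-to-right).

Inorder:  [6, 15, 18, 21, 27, 28, 29]
Preorder: [28, 27, 15, 6, 18, 21, 29]
Algorithm: preorder visits root first, so consume preorder in order;
for each root, split the current inorder slice at that value into
left-subtree inorder and right-subtree inorder, then recurse.
Recursive splits:
  root=28; inorder splits into left=[6, 15, 18, 21, 27], right=[29]
  root=27; inorder splits into left=[6, 15, 18, 21], right=[]
  root=15; inorder splits into left=[6], right=[18, 21]
  root=6; inorder splits into left=[], right=[]
  root=18; inorder splits into left=[], right=[21]
  root=21; inorder splits into left=[], right=[]
  root=29; inorder splits into left=[], right=[]
Reconstructed level-order: [28, 27, 29, 15, 6, 18, 21]


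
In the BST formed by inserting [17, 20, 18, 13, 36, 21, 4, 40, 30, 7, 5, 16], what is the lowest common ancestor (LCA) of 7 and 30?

Tree insertion order: [17, 20, 18, 13, 36, 21, 4, 40, 30, 7, 5, 16]
Tree (level-order array): [17, 13, 20, 4, 16, 18, 36, None, 7, None, None, None, None, 21, 40, 5, None, None, 30]
In a BST, the LCA of p=7, q=30 is the first node v on the
root-to-leaf path with p <= v <= q (go left if both < v, right if both > v).
Walk from root:
  at 17: 7 <= 17 <= 30, this is the LCA
LCA = 17


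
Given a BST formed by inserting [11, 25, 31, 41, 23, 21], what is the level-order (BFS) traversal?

Tree insertion order: [11, 25, 31, 41, 23, 21]
Tree (level-order array): [11, None, 25, 23, 31, 21, None, None, 41]
BFS from the root, enqueuing left then right child of each popped node:
  queue [11] -> pop 11, enqueue [25], visited so far: [11]
  queue [25] -> pop 25, enqueue [23, 31], visited so far: [11, 25]
  queue [23, 31] -> pop 23, enqueue [21], visited so far: [11, 25, 23]
  queue [31, 21] -> pop 31, enqueue [41], visited so far: [11, 25, 23, 31]
  queue [21, 41] -> pop 21, enqueue [none], visited so far: [11, 25, 23, 31, 21]
  queue [41] -> pop 41, enqueue [none], visited so far: [11, 25, 23, 31, 21, 41]
Result: [11, 25, 23, 31, 21, 41]


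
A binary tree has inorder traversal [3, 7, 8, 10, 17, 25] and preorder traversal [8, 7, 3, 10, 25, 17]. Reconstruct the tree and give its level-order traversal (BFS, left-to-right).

Inorder:  [3, 7, 8, 10, 17, 25]
Preorder: [8, 7, 3, 10, 25, 17]
Algorithm: preorder visits root first, so consume preorder in order;
for each root, split the current inorder slice at that value into
left-subtree inorder and right-subtree inorder, then recurse.
Recursive splits:
  root=8; inorder splits into left=[3, 7], right=[10, 17, 25]
  root=7; inorder splits into left=[3], right=[]
  root=3; inorder splits into left=[], right=[]
  root=10; inorder splits into left=[], right=[17, 25]
  root=25; inorder splits into left=[17], right=[]
  root=17; inorder splits into left=[], right=[]
Reconstructed level-order: [8, 7, 10, 3, 25, 17]


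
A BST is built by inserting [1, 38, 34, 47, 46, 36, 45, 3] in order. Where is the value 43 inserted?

Starting tree (level order): [1, None, 38, 34, 47, 3, 36, 46, None, None, None, None, None, 45]
Insertion path: 1 -> 38 -> 47 -> 46 -> 45
Result: insert 43 as left child of 45
Final tree (level order): [1, None, 38, 34, 47, 3, 36, 46, None, None, None, None, None, 45, None, 43]


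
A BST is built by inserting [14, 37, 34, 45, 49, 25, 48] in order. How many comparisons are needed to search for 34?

Search path for 34: 14 -> 37 -> 34
Found: True
Comparisons: 3


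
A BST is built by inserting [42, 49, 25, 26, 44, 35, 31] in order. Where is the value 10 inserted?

Starting tree (level order): [42, 25, 49, None, 26, 44, None, None, 35, None, None, 31]
Insertion path: 42 -> 25
Result: insert 10 as left child of 25
Final tree (level order): [42, 25, 49, 10, 26, 44, None, None, None, None, 35, None, None, 31]


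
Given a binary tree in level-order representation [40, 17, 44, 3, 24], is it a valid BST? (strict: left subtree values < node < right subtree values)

Level-order array: [40, 17, 44, 3, 24]
Validate using subtree bounds (lo, hi): at each node, require lo < value < hi,
then recurse left with hi=value and right with lo=value.
Preorder trace (stopping at first violation):
  at node 40 with bounds (-inf, +inf): OK
  at node 17 with bounds (-inf, 40): OK
  at node 3 with bounds (-inf, 17): OK
  at node 24 with bounds (17, 40): OK
  at node 44 with bounds (40, +inf): OK
No violation found at any node.
Result: Valid BST


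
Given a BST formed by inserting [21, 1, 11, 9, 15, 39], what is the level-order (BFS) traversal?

Tree insertion order: [21, 1, 11, 9, 15, 39]
Tree (level-order array): [21, 1, 39, None, 11, None, None, 9, 15]
BFS from the root, enqueuing left then right child of each popped node:
  queue [21] -> pop 21, enqueue [1, 39], visited so far: [21]
  queue [1, 39] -> pop 1, enqueue [11], visited so far: [21, 1]
  queue [39, 11] -> pop 39, enqueue [none], visited so far: [21, 1, 39]
  queue [11] -> pop 11, enqueue [9, 15], visited so far: [21, 1, 39, 11]
  queue [9, 15] -> pop 9, enqueue [none], visited so far: [21, 1, 39, 11, 9]
  queue [15] -> pop 15, enqueue [none], visited so far: [21, 1, 39, 11, 9, 15]
Result: [21, 1, 39, 11, 9, 15]


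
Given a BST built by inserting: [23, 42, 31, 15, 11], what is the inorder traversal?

Tree insertion order: [23, 42, 31, 15, 11]
Tree (level-order array): [23, 15, 42, 11, None, 31]
Inorder traversal: [11, 15, 23, 31, 42]


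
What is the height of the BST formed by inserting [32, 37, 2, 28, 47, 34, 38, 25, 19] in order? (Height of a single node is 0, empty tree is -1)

Insertion order: [32, 37, 2, 28, 47, 34, 38, 25, 19]
Tree (level-order array): [32, 2, 37, None, 28, 34, 47, 25, None, None, None, 38, None, 19]
Compute height bottom-up (empty subtree = -1):
  height(19) = 1 + max(-1, -1) = 0
  height(25) = 1 + max(0, -1) = 1
  height(28) = 1 + max(1, -1) = 2
  height(2) = 1 + max(-1, 2) = 3
  height(34) = 1 + max(-1, -1) = 0
  height(38) = 1 + max(-1, -1) = 0
  height(47) = 1 + max(0, -1) = 1
  height(37) = 1 + max(0, 1) = 2
  height(32) = 1 + max(3, 2) = 4
Height = 4


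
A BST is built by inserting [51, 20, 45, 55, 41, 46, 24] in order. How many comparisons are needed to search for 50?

Search path for 50: 51 -> 20 -> 45 -> 46
Found: False
Comparisons: 4


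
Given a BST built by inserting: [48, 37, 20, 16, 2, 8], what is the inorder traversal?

Tree insertion order: [48, 37, 20, 16, 2, 8]
Tree (level-order array): [48, 37, None, 20, None, 16, None, 2, None, None, 8]
Inorder traversal: [2, 8, 16, 20, 37, 48]


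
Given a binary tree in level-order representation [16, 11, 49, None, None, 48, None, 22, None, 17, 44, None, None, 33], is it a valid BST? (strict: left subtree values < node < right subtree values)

Level-order array: [16, 11, 49, None, None, 48, None, 22, None, 17, 44, None, None, 33]
Validate using subtree bounds (lo, hi): at each node, require lo < value < hi,
then recurse left with hi=value and right with lo=value.
Preorder trace (stopping at first violation):
  at node 16 with bounds (-inf, +inf): OK
  at node 11 with bounds (-inf, 16): OK
  at node 49 with bounds (16, +inf): OK
  at node 48 with bounds (16, 49): OK
  at node 22 with bounds (16, 48): OK
  at node 17 with bounds (16, 22): OK
  at node 44 with bounds (22, 48): OK
  at node 33 with bounds (22, 44): OK
No violation found at any node.
Result: Valid BST


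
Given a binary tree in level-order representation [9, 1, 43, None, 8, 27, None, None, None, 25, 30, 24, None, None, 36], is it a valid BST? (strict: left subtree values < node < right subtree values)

Level-order array: [9, 1, 43, None, 8, 27, None, None, None, 25, 30, 24, None, None, 36]
Validate using subtree bounds (lo, hi): at each node, require lo < value < hi,
then recurse left with hi=value and right with lo=value.
Preorder trace (stopping at first violation):
  at node 9 with bounds (-inf, +inf): OK
  at node 1 with bounds (-inf, 9): OK
  at node 8 with bounds (1, 9): OK
  at node 43 with bounds (9, +inf): OK
  at node 27 with bounds (9, 43): OK
  at node 25 with bounds (9, 27): OK
  at node 24 with bounds (9, 25): OK
  at node 30 with bounds (27, 43): OK
  at node 36 with bounds (30, 43): OK
No violation found at any node.
Result: Valid BST


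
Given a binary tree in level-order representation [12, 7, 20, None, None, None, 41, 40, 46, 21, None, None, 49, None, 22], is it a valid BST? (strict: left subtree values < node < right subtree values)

Level-order array: [12, 7, 20, None, None, None, 41, 40, 46, 21, None, None, 49, None, 22]
Validate using subtree bounds (lo, hi): at each node, require lo < value < hi,
then recurse left with hi=value and right with lo=value.
Preorder trace (stopping at first violation):
  at node 12 with bounds (-inf, +inf): OK
  at node 7 with bounds (-inf, 12): OK
  at node 20 with bounds (12, +inf): OK
  at node 41 with bounds (20, +inf): OK
  at node 40 with bounds (20, 41): OK
  at node 21 with bounds (20, 40): OK
  at node 22 with bounds (21, 40): OK
  at node 46 with bounds (41, +inf): OK
  at node 49 with bounds (46, +inf): OK
No violation found at any node.
Result: Valid BST


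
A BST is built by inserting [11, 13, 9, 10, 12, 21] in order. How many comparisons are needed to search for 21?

Search path for 21: 11 -> 13 -> 21
Found: True
Comparisons: 3


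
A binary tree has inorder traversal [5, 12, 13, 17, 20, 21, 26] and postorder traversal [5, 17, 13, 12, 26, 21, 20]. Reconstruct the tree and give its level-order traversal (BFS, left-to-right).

Inorder:   [5, 12, 13, 17, 20, 21, 26]
Postorder: [5, 17, 13, 12, 26, 21, 20]
Algorithm: postorder visits root last, so walk postorder right-to-left;
each value is the root of the current inorder slice — split it at that
value, recurse on the right subtree first, then the left.
Recursive splits:
  root=20; inorder splits into left=[5, 12, 13, 17], right=[21, 26]
  root=21; inorder splits into left=[], right=[26]
  root=26; inorder splits into left=[], right=[]
  root=12; inorder splits into left=[5], right=[13, 17]
  root=13; inorder splits into left=[], right=[17]
  root=17; inorder splits into left=[], right=[]
  root=5; inorder splits into left=[], right=[]
Reconstructed level-order: [20, 12, 21, 5, 13, 26, 17]


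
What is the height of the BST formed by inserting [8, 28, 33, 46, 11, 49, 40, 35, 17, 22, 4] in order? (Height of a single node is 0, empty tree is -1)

Insertion order: [8, 28, 33, 46, 11, 49, 40, 35, 17, 22, 4]
Tree (level-order array): [8, 4, 28, None, None, 11, 33, None, 17, None, 46, None, 22, 40, 49, None, None, 35]
Compute height bottom-up (empty subtree = -1):
  height(4) = 1 + max(-1, -1) = 0
  height(22) = 1 + max(-1, -1) = 0
  height(17) = 1 + max(-1, 0) = 1
  height(11) = 1 + max(-1, 1) = 2
  height(35) = 1 + max(-1, -1) = 0
  height(40) = 1 + max(0, -1) = 1
  height(49) = 1 + max(-1, -1) = 0
  height(46) = 1 + max(1, 0) = 2
  height(33) = 1 + max(-1, 2) = 3
  height(28) = 1 + max(2, 3) = 4
  height(8) = 1 + max(0, 4) = 5
Height = 5


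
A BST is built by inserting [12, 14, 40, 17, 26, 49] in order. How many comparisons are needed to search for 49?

Search path for 49: 12 -> 14 -> 40 -> 49
Found: True
Comparisons: 4


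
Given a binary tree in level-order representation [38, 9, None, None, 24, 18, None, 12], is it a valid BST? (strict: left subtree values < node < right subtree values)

Level-order array: [38, 9, None, None, 24, 18, None, 12]
Validate using subtree bounds (lo, hi): at each node, require lo < value < hi,
then recurse left with hi=value and right with lo=value.
Preorder trace (stopping at first violation):
  at node 38 with bounds (-inf, +inf): OK
  at node 9 with bounds (-inf, 38): OK
  at node 24 with bounds (9, 38): OK
  at node 18 with bounds (9, 24): OK
  at node 12 with bounds (9, 18): OK
No violation found at any node.
Result: Valid BST


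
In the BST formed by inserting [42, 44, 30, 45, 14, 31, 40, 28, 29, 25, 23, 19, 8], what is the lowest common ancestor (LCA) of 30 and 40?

Tree insertion order: [42, 44, 30, 45, 14, 31, 40, 28, 29, 25, 23, 19, 8]
Tree (level-order array): [42, 30, 44, 14, 31, None, 45, 8, 28, None, 40, None, None, None, None, 25, 29, None, None, 23, None, None, None, 19]
In a BST, the LCA of p=30, q=40 is the first node v on the
root-to-leaf path with p <= v <= q (go left if both < v, right if both > v).
Walk from root:
  at 42: both 30 and 40 < 42, go left
  at 30: 30 <= 30 <= 40, this is the LCA
LCA = 30


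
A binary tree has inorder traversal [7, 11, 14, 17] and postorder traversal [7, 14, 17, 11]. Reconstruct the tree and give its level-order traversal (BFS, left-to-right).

Inorder:   [7, 11, 14, 17]
Postorder: [7, 14, 17, 11]
Algorithm: postorder visits root last, so walk postorder right-to-left;
each value is the root of the current inorder slice — split it at that
value, recurse on the right subtree first, then the left.
Recursive splits:
  root=11; inorder splits into left=[7], right=[14, 17]
  root=17; inorder splits into left=[14], right=[]
  root=14; inorder splits into left=[], right=[]
  root=7; inorder splits into left=[], right=[]
Reconstructed level-order: [11, 7, 17, 14]


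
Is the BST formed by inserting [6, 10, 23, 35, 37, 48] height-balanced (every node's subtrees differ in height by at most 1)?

Tree (level-order array): [6, None, 10, None, 23, None, 35, None, 37, None, 48]
Definition: a tree is height-balanced if, at every node, |h(left) - h(right)| <= 1 (empty subtree has height -1).
Bottom-up per-node check:
  node 48: h_left=-1, h_right=-1, diff=0 [OK], height=0
  node 37: h_left=-1, h_right=0, diff=1 [OK], height=1
  node 35: h_left=-1, h_right=1, diff=2 [FAIL (|-1-1|=2 > 1)], height=2
  node 23: h_left=-1, h_right=2, diff=3 [FAIL (|-1-2|=3 > 1)], height=3
  node 10: h_left=-1, h_right=3, diff=4 [FAIL (|-1-3|=4 > 1)], height=4
  node 6: h_left=-1, h_right=4, diff=5 [FAIL (|-1-4|=5 > 1)], height=5
Node 35 violates the condition: |-1 - 1| = 2 > 1.
Result: Not balanced


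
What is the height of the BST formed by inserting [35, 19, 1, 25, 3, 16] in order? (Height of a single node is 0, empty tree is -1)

Insertion order: [35, 19, 1, 25, 3, 16]
Tree (level-order array): [35, 19, None, 1, 25, None, 3, None, None, None, 16]
Compute height bottom-up (empty subtree = -1):
  height(16) = 1 + max(-1, -1) = 0
  height(3) = 1 + max(-1, 0) = 1
  height(1) = 1 + max(-1, 1) = 2
  height(25) = 1 + max(-1, -1) = 0
  height(19) = 1 + max(2, 0) = 3
  height(35) = 1 + max(3, -1) = 4
Height = 4


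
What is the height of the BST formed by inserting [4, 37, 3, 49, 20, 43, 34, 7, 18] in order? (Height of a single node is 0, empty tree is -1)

Insertion order: [4, 37, 3, 49, 20, 43, 34, 7, 18]
Tree (level-order array): [4, 3, 37, None, None, 20, 49, 7, 34, 43, None, None, 18]
Compute height bottom-up (empty subtree = -1):
  height(3) = 1 + max(-1, -1) = 0
  height(18) = 1 + max(-1, -1) = 0
  height(7) = 1 + max(-1, 0) = 1
  height(34) = 1 + max(-1, -1) = 0
  height(20) = 1 + max(1, 0) = 2
  height(43) = 1 + max(-1, -1) = 0
  height(49) = 1 + max(0, -1) = 1
  height(37) = 1 + max(2, 1) = 3
  height(4) = 1 + max(0, 3) = 4
Height = 4


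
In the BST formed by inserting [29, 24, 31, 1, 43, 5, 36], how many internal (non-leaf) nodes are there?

Tree built from: [29, 24, 31, 1, 43, 5, 36]
Tree (level-order array): [29, 24, 31, 1, None, None, 43, None, 5, 36]
Rule: An internal node has at least one child.
Per-node child counts:
  node 29: 2 child(ren)
  node 24: 1 child(ren)
  node 1: 1 child(ren)
  node 5: 0 child(ren)
  node 31: 1 child(ren)
  node 43: 1 child(ren)
  node 36: 0 child(ren)
Matching nodes: [29, 24, 1, 31, 43]
Count of internal (non-leaf) nodes: 5


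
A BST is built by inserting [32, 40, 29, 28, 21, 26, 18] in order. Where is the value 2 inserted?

Starting tree (level order): [32, 29, 40, 28, None, None, None, 21, None, 18, 26]
Insertion path: 32 -> 29 -> 28 -> 21 -> 18
Result: insert 2 as left child of 18
Final tree (level order): [32, 29, 40, 28, None, None, None, 21, None, 18, 26, 2]


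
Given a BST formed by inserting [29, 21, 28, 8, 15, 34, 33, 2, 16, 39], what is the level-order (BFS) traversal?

Tree insertion order: [29, 21, 28, 8, 15, 34, 33, 2, 16, 39]
Tree (level-order array): [29, 21, 34, 8, 28, 33, 39, 2, 15, None, None, None, None, None, None, None, None, None, 16]
BFS from the root, enqueuing left then right child of each popped node:
  queue [29] -> pop 29, enqueue [21, 34], visited so far: [29]
  queue [21, 34] -> pop 21, enqueue [8, 28], visited so far: [29, 21]
  queue [34, 8, 28] -> pop 34, enqueue [33, 39], visited so far: [29, 21, 34]
  queue [8, 28, 33, 39] -> pop 8, enqueue [2, 15], visited so far: [29, 21, 34, 8]
  queue [28, 33, 39, 2, 15] -> pop 28, enqueue [none], visited so far: [29, 21, 34, 8, 28]
  queue [33, 39, 2, 15] -> pop 33, enqueue [none], visited so far: [29, 21, 34, 8, 28, 33]
  queue [39, 2, 15] -> pop 39, enqueue [none], visited so far: [29, 21, 34, 8, 28, 33, 39]
  queue [2, 15] -> pop 2, enqueue [none], visited so far: [29, 21, 34, 8, 28, 33, 39, 2]
  queue [15] -> pop 15, enqueue [16], visited so far: [29, 21, 34, 8, 28, 33, 39, 2, 15]
  queue [16] -> pop 16, enqueue [none], visited so far: [29, 21, 34, 8, 28, 33, 39, 2, 15, 16]
Result: [29, 21, 34, 8, 28, 33, 39, 2, 15, 16]


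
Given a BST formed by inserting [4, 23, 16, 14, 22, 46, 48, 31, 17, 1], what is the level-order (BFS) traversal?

Tree insertion order: [4, 23, 16, 14, 22, 46, 48, 31, 17, 1]
Tree (level-order array): [4, 1, 23, None, None, 16, 46, 14, 22, 31, 48, None, None, 17]
BFS from the root, enqueuing left then right child of each popped node:
  queue [4] -> pop 4, enqueue [1, 23], visited so far: [4]
  queue [1, 23] -> pop 1, enqueue [none], visited so far: [4, 1]
  queue [23] -> pop 23, enqueue [16, 46], visited so far: [4, 1, 23]
  queue [16, 46] -> pop 16, enqueue [14, 22], visited so far: [4, 1, 23, 16]
  queue [46, 14, 22] -> pop 46, enqueue [31, 48], visited so far: [4, 1, 23, 16, 46]
  queue [14, 22, 31, 48] -> pop 14, enqueue [none], visited so far: [4, 1, 23, 16, 46, 14]
  queue [22, 31, 48] -> pop 22, enqueue [17], visited so far: [4, 1, 23, 16, 46, 14, 22]
  queue [31, 48, 17] -> pop 31, enqueue [none], visited so far: [4, 1, 23, 16, 46, 14, 22, 31]
  queue [48, 17] -> pop 48, enqueue [none], visited so far: [4, 1, 23, 16, 46, 14, 22, 31, 48]
  queue [17] -> pop 17, enqueue [none], visited so far: [4, 1, 23, 16, 46, 14, 22, 31, 48, 17]
Result: [4, 1, 23, 16, 46, 14, 22, 31, 48, 17]


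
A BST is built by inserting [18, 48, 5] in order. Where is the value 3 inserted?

Starting tree (level order): [18, 5, 48]
Insertion path: 18 -> 5
Result: insert 3 as left child of 5
Final tree (level order): [18, 5, 48, 3]


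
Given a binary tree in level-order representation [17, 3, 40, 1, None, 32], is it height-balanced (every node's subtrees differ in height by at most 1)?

Tree (level-order array): [17, 3, 40, 1, None, 32]
Definition: a tree is height-balanced if, at every node, |h(left) - h(right)| <= 1 (empty subtree has height -1).
Bottom-up per-node check:
  node 1: h_left=-1, h_right=-1, diff=0 [OK], height=0
  node 3: h_left=0, h_right=-1, diff=1 [OK], height=1
  node 32: h_left=-1, h_right=-1, diff=0 [OK], height=0
  node 40: h_left=0, h_right=-1, diff=1 [OK], height=1
  node 17: h_left=1, h_right=1, diff=0 [OK], height=2
All nodes satisfy the balance condition.
Result: Balanced


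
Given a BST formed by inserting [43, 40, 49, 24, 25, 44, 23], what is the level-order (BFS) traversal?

Tree insertion order: [43, 40, 49, 24, 25, 44, 23]
Tree (level-order array): [43, 40, 49, 24, None, 44, None, 23, 25]
BFS from the root, enqueuing left then right child of each popped node:
  queue [43] -> pop 43, enqueue [40, 49], visited so far: [43]
  queue [40, 49] -> pop 40, enqueue [24], visited so far: [43, 40]
  queue [49, 24] -> pop 49, enqueue [44], visited so far: [43, 40, 49]
  queue [24, 44] -> pop 24, enqueue [23, 25], visited so far: [43, 40, 49, 24]
  queue [44, 23, 25] -> pop 44, enqueue [none], visited so far: [43, 40, 49, 24, 44]
  queue [23, 25] -> pop 23, enqueue [none], visited so far: [43, 40, 49, 24, 44, 23]
  queue [25] -> pop 25, enqueue [none], visited so far: [43, 40, 49, 24, 44, 23, 25]
Result: [43, 40, 49, 24, 44, 23, 25]


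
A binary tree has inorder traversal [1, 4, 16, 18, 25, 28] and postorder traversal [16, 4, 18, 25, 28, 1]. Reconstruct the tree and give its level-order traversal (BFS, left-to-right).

Inorder:   [1, 4, 16, 18, 25, 28]
Postorder: [16, 4, 18, 25, 28, 1]
Algorithm: postorder visits root last, so walk postorder right-to-left;
each value is the root of the current inorder slice — split it at that
value, recurse on the right subtree first, then the left.
Recursive splits:
  root=1; inorder splits into left=[], right=[4, 16, 18, 25, 28]
  root=28; inorder splits into left=[4, 16, 18, 25], right=[]
  root=25; inorder splits into left=[4, 16, 18], right=[]
  root=18; inorder splits into left=[4, 16], right=[]
  root=4; inorder splits into left=[], right=[16]
  root=16; inorder splits into left=[], right=[]
Reconstructed level-order: [1, 28, 25, 18, 4, 16]


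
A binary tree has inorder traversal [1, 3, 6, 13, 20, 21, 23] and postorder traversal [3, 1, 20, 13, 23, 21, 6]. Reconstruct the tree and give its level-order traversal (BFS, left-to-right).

Inorder:   [1, 3, 6, 13, 20, 21, 23]
Postorder: [3, 1, 20, 13, 23, 21, 6]
Algorithm: postorder visits root last, so walk postorder right-to-left;
each value is the root of the current inorder slice — split it at that
value, recurse on the right subtree first, then the left.
Recursive splits:
  root=6; inorder splits into left=[1, 3], right=[13, 20, 21, 23]
  root=21; inorder splits into left=[13, 20], right=[23]
  root=23; inorder splits into left=[], right=[]
  root=13; inorder splits into left=[], right=[20]
  root=20; inorder splits into left=[], right=[]
  root=1; inorder splits into left=[], right=[3]
  root=3; inorder splits into left=[], right=[]
Reconstructed level-order: [6, 1, 21, 3, 13, 23, 20]


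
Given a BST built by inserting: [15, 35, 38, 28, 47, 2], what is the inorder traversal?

Tree insertion order: [15, 35, 38, 28, 47, 2]
Tree (level-order array): [15, 2, 35, None, None, 28, 38, None, None, None, 47]
Inorder traversal: [2, 15, 28, 35, 38, 47]


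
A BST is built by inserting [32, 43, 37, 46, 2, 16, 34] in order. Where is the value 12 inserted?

Starting tree (level order): [32, 2, 43, None, 16, 37, 46, None, None, 34]
Insertion path: 32 -> 2 -> 16
Result: insert 12 as left child of 16
Final tree (level order): [32, 2, 43, None, 16, 37, 46, 12, None, 34]


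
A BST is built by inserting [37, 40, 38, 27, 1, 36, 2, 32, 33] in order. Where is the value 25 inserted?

Starting tree (level order): [37, 27, 40, 1, 36, 38, None, None, 2, 32, None, None, None, None, None, None, 33]
Insertion path: 37 -> 27 -> 1 -> 2
Result: insert 25 as right child of 2
Final tree (level order): [37, 27, 40, 1, 36, 38, None, None, 2, 32, None, None, None, None, 25, None, 33]


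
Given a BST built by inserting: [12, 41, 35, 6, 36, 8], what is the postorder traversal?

Tree insertion order: [12, 41, 35, 6, 36, 8]
Tree (level-order array): [12, 6, 41, None, 8, 35, None, None, None, None, 36]
Postorder traversal: [8, 6, 36, 35, 41, 12]


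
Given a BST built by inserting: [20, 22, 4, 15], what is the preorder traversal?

Tree insertion order: [20, 22, 4, 15]
Tree (level-order array): [20, 4, 22, None, 15]
Preorder traversal: [20, 4, 15, 22]


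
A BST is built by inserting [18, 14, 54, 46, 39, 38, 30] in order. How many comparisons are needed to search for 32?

Search path for 32: 18 -> 54 -> 46 -> 39 -> 38 -> 30
Found: False
Comparisons: 6


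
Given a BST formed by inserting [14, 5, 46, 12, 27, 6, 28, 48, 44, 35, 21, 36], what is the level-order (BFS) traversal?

Tree insertion order: [14, 5, 46, 12, 27, 6, 28, 48, 44, 35, 21, 36]
Tree (level-order array): [14, 5, 46, None, 12, 27, 48, 6, None, 21, 28, None, None, None, None, None, None, None, 44, 35, None, None, 36]
BFS from the root, enqueuing left then right child of each popped node:
  queue [14] -> pop 14, enqueue [5, 46], visited so far: [14]
  queue [5, 46] -> pop 5, enqueue [12], visited so far: [14, 5]
  queue [46, 12] -> pop 46, enqueue [27, 48], visited so far: [14, 5, 46]
  queue [12, 27, 48] -> pop 12, enqueue [6], visited so far: [14, 5, 46, 12]
  queue [27, 48, 6] -> pop 27, enqueue [21, 28], visited so far: [14, 5, 46, 12, 27]
  queue [48, 6, 21, 28] -> pop 48, enqueue [none], visited so far: [14, 5, 46, 12, 27, 48]
  queue [6, 21, 28] -> pop 6, enqueue [none], visited so far: [14, 5, 46, 12, 27, 48, 6]
  queue [21, 28] -> pop 21, enqueue [none], visited so far: [14, 5, 46, 12, 27, 48, 6, 21]
  queue [28] -> pop 28, enqueue [44], visited so far: [14, 5, 46, 12, 27, 48, 6, 21, 28]
  queue [44] -> pop 44, enqueue [35], visited so far: [14, 5, 46, 12, 27, 48, 6, 21, 28, 44]
  queue [35] -> pop 35, enqueue [36], visited so far: [14, 5, 46, 12, 27, 48, 6, 21, 28, 44, 35]
  queue [36] -> pop 36, enqueue [none], visited so far: [14, 5, 46, 12, 27, 48, 6, 21, 28, 44, 35, 36]
Result: [14, 5, 46, 12, 27, 48, 6, 21, 28, 44, 35, 36]
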